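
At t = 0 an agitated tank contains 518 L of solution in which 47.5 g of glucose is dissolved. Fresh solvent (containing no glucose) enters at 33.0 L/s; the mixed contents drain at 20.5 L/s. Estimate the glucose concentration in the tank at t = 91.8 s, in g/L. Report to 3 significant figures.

0.00420 g/L

Total volume: dV/dt = Q_in − Q_out = 12.500 L/s, so V(t) = 518 + 12.500 t and V(91.8) = 1665.5 L.
Solute balance: dm/dt = 0 − Q_out C = −Q_out m/V(t).
dm/m = −Q_out dt/(V₀ + 12.500 t); integrating gives ln(m/m₀) = −(Q_out/(Q_in−Q_out)) ln(V/V₀).
m = m₀ (V₀/V)^(Q_out/(Q_in−Q_out)) = 47.5 × (518/1665.5)^(1.6400) = 6.9962 g.
C = m/V = 6.9962/1665.5 = 0.0042007 g/L.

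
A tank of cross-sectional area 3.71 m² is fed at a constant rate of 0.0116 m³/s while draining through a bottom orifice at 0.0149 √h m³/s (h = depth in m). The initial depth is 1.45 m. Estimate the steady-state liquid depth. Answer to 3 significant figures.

A dh/dt = Q_in − 0.0149 √h. Steady state requires inflow = outflow:
Q_in = 0.0149 √h_ss ⇒ √h_ss = 0.0116/0.0149 = 0.77852.
h_ss = 0.77852² = 0.60610 m. (Since h₀ = 1.45 m > h_ss, the level will fall toward this value.)

0.606 m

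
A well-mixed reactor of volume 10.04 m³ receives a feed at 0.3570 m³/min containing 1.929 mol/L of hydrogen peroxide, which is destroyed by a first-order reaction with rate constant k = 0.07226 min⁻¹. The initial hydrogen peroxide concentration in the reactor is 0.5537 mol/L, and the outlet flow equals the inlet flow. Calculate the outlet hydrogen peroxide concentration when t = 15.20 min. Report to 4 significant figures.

0.6202 mol/L

Accumulation = in − out − consumed: V dC/dt = Q C_in − Q C − k V C.
This is linear with rate a = Q/V + k = 0.107818 min⁻¹.
C_ss = Q C_in/(Q + kV) = 0.636175 mol/L; C(t) = C_ss + (C₀ − C_ss) e^(−a t).
C(15.20) = 0.636175 + (-0.0824747)·e^(−0.107818·15.20) = 0.636175 + (-0.0824747)·0.194207 = 0.620158 mol/L.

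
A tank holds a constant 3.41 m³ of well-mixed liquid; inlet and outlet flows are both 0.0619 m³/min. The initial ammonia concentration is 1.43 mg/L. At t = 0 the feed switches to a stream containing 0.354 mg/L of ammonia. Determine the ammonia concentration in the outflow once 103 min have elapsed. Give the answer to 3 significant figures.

Species balance on the tank: V dC/dt = Q(C_in − C).
Rewrite as dC/dt + C/τ = C_in/τ, τ = V/Q = 55.089 min.
C approaches C_in exponentially: C(t) = C_in + (C₀ − C_in) e^(−t/τ).
C(103) = 0.354 + (1.43 − 0.354)·e^(−103/55.089) = 0.354 + (1.0760)·0.15417 = 0.51989 mg/L.

0.520 mg/L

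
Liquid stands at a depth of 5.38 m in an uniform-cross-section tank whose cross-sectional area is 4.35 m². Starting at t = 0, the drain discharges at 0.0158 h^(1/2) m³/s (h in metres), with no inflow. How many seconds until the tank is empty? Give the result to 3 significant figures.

A dh/dt = −Q_out = −0.0158 √h.
Separate and integrate: 2(√h − √h₀) = −(0.0158/A) t.
Tank is empty when √h = 0: t_empty = 2A√h₀/0.0158.
t_empty = 2·4.35·√5.38/0.0158 = 8.7000·2.3195/0.0158 = 1277.2 s.

1280 s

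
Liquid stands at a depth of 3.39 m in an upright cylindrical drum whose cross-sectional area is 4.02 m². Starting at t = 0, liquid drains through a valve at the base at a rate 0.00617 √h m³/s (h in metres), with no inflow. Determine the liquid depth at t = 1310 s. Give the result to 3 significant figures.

0.699 m

A dh/dt = −Q_out = −0.00617 √h.
This is separable: 2 d(√h)/dt = −0.00617/A, so √h = √h₀ − (0.00617/(2A)) t.
√h = √3.39 − 0.00617·1310/(2·4.02) = 1.8412 − 1.0053 = 0.83588.
h = 0.83588² = 0.69870 m.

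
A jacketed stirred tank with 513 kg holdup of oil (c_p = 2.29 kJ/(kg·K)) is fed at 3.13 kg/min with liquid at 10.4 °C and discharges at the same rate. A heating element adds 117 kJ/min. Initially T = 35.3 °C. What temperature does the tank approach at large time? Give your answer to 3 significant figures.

Unsteady energy balance on the tank contents: M c_p dT/dt = ṁ c_p (T_in − T) + 117.
At steady state dT/dt = 0 ⇒ T_ss = T_in + Q̇/(ṁ c_p) = 10.4 + 117/(3.13·2.29) = 26.723 °C.

26.7 °C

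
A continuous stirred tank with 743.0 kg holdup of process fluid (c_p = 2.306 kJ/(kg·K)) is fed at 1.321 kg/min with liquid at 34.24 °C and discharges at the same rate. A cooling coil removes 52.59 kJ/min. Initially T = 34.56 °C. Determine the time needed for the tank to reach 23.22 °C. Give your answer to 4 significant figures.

First-law balance (no shaft work): M c_p dT/dt = ṁ c_p (T_in − T) − 52.59.
τ = M/ṁ = 562.453 min; T_ss = T_in − Q̇/(ṁ c_p) = 16.9760 °C.
T(t) = T_ss + (T₀ − T_ss) e^(−t/τ). Set T = 23.22:
e^(−t/τ) = (23.22 − 16.9760)/(34.56 − 16.9760) = 0.355095
t = −562.453 · ln(0.355095) = 582.347 min.

582.3 min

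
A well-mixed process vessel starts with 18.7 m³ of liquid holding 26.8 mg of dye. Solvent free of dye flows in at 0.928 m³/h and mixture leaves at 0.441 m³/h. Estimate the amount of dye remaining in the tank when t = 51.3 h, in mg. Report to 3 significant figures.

Total volume: dV/dt = Q_in − Q_out = 0.48700 m³/h, so V(t) = 18.7 + 0.48700 t and V(51.3) = 43.683 m³.
Species balance (pure solvent in): dm/dt = −Q_out · m/V(t).
Separate: dm/m = −Q_out dt/V(t) ⇒ ln(m/m₀) = −(Q_out/(Q_in−Q_out)) ln(V/V₀).
m = m₀ (V₀/V)^(Q_out/(Q_in−Q_out)) = 26.8 × (18.7/43.683)^(0.90554) = 12.430 mg.

12.4 mg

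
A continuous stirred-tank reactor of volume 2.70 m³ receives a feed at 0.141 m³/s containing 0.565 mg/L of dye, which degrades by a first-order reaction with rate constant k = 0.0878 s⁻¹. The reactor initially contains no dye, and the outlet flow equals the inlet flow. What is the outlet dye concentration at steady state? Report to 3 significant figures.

V dC/dt = Q(C_in − C) − k V C.
At steady state: 0 = Q C_in − (Q + kV) C_ss, so C_ss = Q C_in/(Q + kV).
C_ss = 0.141·0.565/(0.141 + 0.0878·2.70) = 0.079665/0.37806 = 0.21072 mg/L.

0.211 mg/L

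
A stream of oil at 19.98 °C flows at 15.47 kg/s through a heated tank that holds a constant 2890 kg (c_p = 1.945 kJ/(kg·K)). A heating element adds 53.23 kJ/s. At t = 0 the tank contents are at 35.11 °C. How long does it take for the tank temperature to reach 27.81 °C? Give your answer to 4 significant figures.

147.7 s

Energy balance: M c_p dT/dt = ṁ c_p (T_in − T) + 53.23.
τ = M/ṁ = 186.813 s; T_ss = T_in + Q̇/(ṁ c_p) = 21.7491 °C.
T(t) = T_ss + (T₀ − T_ss) e^(−t/τ). Set T = 27.81:
e^(−t/τ) = (27.81 − 21.7491)/(35.11 − 21.7491) = 0.453631
t = −186.813 · ln(0.453631) = 147.671 s.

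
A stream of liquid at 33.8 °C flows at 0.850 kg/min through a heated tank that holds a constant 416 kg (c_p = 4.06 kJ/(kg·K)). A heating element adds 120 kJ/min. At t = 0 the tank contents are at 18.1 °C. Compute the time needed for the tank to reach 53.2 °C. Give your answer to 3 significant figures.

M c_p dT/dt = ṁ c_p (T_in − T) + Q̇.
τ = M/ṁ = 489.41 min; T_ss = T_in + Q̇/(ṁ c_p) = 68.573 °C.
T(t) = T_ss + (T₀ − T_ss) e^(−t/τ). Set T = 53.2:
e^(−t/τ) = (53.2 − 68.573)/(18.1 − 68.573) = 0.30457
t = −489.41 · ln(0.30457) = 581.84 min.

582 min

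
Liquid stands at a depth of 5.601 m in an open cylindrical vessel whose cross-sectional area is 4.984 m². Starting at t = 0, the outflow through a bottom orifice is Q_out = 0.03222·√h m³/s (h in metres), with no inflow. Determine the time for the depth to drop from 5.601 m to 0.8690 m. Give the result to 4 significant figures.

With no inflow, A dh/dt = −0.03222 √h.
Separate and integrate: 2(√h − √h₀) = −(0.03222/A) t.
t = 2A(√h₀ − √h)/0.03222 = 2·4.984·(√5.601 − √0.8690)/0.03222
  = 9.96800 × (2.36664 − 0.932202) / 0.03222 = 443.778 s.

443.8 s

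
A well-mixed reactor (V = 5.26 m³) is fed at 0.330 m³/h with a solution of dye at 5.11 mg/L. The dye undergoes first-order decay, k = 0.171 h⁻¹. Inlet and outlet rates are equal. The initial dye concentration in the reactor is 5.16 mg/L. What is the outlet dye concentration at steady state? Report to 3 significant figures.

1.37 mg/L

V dC/dt = Q(C_in − C) − k V C.
Steady state (dC/dt = 0): C_ss = Q C_in/(Q + kV) = C_in/(1 + kV/Q).
C_ss = 0.330·5.11/(0.330 + 0.171·5.26) = 1.6863/1.2295 = 1.3716 mg/L.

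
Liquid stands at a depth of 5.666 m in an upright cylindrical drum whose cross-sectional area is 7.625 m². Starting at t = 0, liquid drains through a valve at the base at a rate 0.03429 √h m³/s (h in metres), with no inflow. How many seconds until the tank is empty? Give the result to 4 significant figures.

Unsteady balance on liquid volume: A dh/dt = −0.03429 √h.
Separate and integrate: 2(√h − √h₀) = −(0.03429/A) t.
Tank is empty when √h = 0: t_empty = 2A√h₀/0.03429.
t_empty = 2·7.625·√5.666/0.03429 = 15.2500·2.38034/0.03429 = 1058.62 s.

1059 s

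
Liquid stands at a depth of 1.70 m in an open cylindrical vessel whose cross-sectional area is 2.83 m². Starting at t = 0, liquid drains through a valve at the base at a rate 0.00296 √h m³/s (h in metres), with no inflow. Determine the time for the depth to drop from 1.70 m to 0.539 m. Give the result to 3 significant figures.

Unsteady balance on liquid volume: A dh/dt = −0.00296 √h.
This is separable: 2 d(√h)/dt = −0.00296/A, so √h = √h₀ − (0.00296/(2A)) t.
t = 2A(√h₀ − √h)/0.00296 = 2·2.83·(√1.70 − √0.539)/0.00296
  = 5.6600 × (1.3038 − 0.73417) / 0.00296 = 1089.3 s.

1090 s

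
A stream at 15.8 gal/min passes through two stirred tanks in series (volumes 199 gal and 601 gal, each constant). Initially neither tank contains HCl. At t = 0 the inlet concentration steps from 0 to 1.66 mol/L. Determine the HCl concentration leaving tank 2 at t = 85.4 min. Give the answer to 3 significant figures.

Each tank obeys Vᵢ dCᵢ/dt = Q(Cᵢ₋₁ − Cᵢ), so τᵢ = Vᵢ/Q.
τ₁ = 199/15.8 = 12.595 min; τ₂ = 601/15.8 = 38.038 min.
Solving the cascade with C₁(0)=C₂(0)=0 gives C₂(t) = C_in[1 − (τ₁ e^(−t/τ₁) − τ₂ e^(−t/τ₂))/(τ₁ − τ₂)].
At t = 85.4: e^(−t/τ₁) = 0.0011357, e^(−t/τ₂) = 0.10591.
C₂ = 1.66·[1 − (12.595·0.0011357 − 38.038·0.10591)/(-25.443)] = 1.66·0.84222 = 1.3981 mol/L.

1.40 mol/L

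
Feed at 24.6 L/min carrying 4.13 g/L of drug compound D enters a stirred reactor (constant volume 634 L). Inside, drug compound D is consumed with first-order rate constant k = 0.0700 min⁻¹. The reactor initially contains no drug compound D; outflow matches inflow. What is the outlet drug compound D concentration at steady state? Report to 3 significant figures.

Accumulation = in − out − consumed: V dC/dt = Q C_in − Q C − k V C.
At steady state: 0 = Q C_in − (Q + kV) C_ss, so C_ss = Q C_in/(Q + kV).
C_ss = 24.6·4.13/(24.6 + 0.0700·634) = 101.60/68.980 = 1.4729 g/L.

1.47 g/L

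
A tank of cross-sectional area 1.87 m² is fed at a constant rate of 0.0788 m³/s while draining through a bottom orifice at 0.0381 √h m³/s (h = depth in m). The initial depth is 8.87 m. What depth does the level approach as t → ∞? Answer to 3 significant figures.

4.28 m

Level balance: A dh/dt = 0.0788 − 0.0381 √h. Setting dh/dt = 0:
Q_in = 0.0381 √h_ss ⇒ √h_ss = 0.0788/0.0381 = 2.0682.
h_ss = 2.0682² = 4.2776 m. (Since h₀ = 8.87 m > h_ss, the level will fall toward this value.)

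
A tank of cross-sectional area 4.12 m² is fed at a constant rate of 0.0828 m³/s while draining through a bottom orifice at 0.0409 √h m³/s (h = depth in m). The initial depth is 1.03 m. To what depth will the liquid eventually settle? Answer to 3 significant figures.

A dh/dt = Q_in − 0.0409 √h. Steady state requires inflow = outflow:
Q_in = 0.0409 √h_ss ⇒ √h_ss = 0.0828/0.0409 = 2.0244.
h_ss = 2.0244² = 4.0984 m. (Since h₀ = 1.03 m < h_ss, the level will rise toward this value.)

4.10 m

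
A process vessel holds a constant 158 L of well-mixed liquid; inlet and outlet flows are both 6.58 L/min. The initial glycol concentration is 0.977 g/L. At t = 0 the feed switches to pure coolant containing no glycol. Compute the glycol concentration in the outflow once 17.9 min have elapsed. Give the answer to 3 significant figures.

Mass balance on the solute (V constant): V dC/dt = Q(C_in − C).
So dC/dt = (C_in − C)/τ with τ = V/Q = 158/6.58 = 24.012 min.
This is linear first-order; C(t) = C_in + (C₀ − C_in) e^(−t/τ).
C(17.9) = 0 + (0.977 − 0)·e^(−17.9/24.012) = 0 + (0.97700)·0.47452 = 0.46360 g/L.

0.464 g/L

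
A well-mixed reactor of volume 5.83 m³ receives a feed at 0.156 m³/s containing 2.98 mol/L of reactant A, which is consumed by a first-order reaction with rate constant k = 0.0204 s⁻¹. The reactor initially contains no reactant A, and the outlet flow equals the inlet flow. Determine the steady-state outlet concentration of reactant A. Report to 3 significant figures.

V dC/dt = Q(C_in − C) − k V C.
Steady state (dC/dt = 0): C_ss = Q C_in/(Q + kV) = C_in/(1 + kV/Q).
C_ss = 0.156·2.98/(0.156 + 0.0204·5.83) = 0.46488/0.27493 = 1.6909 mol/L.

1.69 mol/L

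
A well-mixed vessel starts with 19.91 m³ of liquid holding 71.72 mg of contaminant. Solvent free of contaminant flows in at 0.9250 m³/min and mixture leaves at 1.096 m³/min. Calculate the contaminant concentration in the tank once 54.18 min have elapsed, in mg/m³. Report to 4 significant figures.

Total volume: dV/dt = Q_in − Q_out = -0.171000 m³/min, so V(t) = 19.91 − 0.171000 t and V(54.18) = 10.6452 m³.
No contaminant enters, so dm/dt = −Q_out · (m/V).
dm/m = −Q_out dt/(V₀ − 0.171000 t); integrating gives ln(m/m₀) = −(Q_out/(Q_in−Q_out)) ln(V/V₀).
m = m₀ (V₀/V)^(Q_out/(Q_in−Q_out)) = 71.72 × (19.91/10.6452)^(-6.40936) = 1.29667 mg.
C = m/V = 1.29667/10.6452 = 0.121808 mg/m³.

0.1218 mg/m³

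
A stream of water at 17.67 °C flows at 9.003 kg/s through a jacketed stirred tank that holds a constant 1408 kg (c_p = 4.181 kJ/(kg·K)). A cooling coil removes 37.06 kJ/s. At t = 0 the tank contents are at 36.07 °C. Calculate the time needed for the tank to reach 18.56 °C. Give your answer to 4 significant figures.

First-law balance (no shaft work): M c_p dT/dt = ṁ c_p (T_in − T) − 37.06.
τ = M/ṁ = 156.392 s; T_ss = T_in − Q̇/(ṁ c_p) = 16.6854 °C.
T(t) = T_ss + (T₀ − T_ss) e^(−t/τ). Set T = 18.56:
e^(−t/τ) = (18.56 − 16.6854)/(36.07 − 16.6854) = 0.0967033
t = −156.392 · ln(0.0967033) = 365.349 s.

365.3 s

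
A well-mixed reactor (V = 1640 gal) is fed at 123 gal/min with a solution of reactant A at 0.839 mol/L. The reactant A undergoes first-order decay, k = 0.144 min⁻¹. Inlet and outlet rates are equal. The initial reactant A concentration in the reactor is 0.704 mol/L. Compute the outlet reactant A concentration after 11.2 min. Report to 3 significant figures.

Accumulation = in − out − consumed: V dC/dt = Q C_in − Q C − k V C.
dC/dt = (Q/V) C_in − (Q/V + k) C; effective rate a = Q/V + k = 0.075000 + 0.144 = 0.21900 min⁻¹.
C_ss = Q C_in/(Q + kV) = 0.28733 mol/L; C(t) = C_ss + (C₀ − C_ss) e^(−a t).
C(11.2) = 0.28733 + (0.41667)·e^(−0.21900·11.2) = 0.28733 + (0.41667)·0.086052 = 0.32318 mol/L.

0.323 mol/L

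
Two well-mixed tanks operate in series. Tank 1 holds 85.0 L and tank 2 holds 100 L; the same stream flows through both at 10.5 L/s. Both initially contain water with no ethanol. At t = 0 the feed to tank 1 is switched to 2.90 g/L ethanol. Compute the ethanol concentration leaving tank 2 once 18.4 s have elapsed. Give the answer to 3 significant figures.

Time constants: τᵢ = Vᵢ/Q for each well-mixed tank.
τ₁ = 85.0/10.5 = 8.0952 s; τ₂ = 100/10.5 = 9.5238 s.
Tank 1: C₁ = C_in(1 − e^(−t/τ₁)). Tank 2 (τ₁ ≠ τ₂): C₂ = C_in[1 − (τ₁ e^(−t/τ₁) − τ₂ e^(−t/τ₂))/(τ₁ − τ₂)].
At t = 18.4: e^(−t/τ₁) = 0.10301, e^(−t/τ₂) = 0.14486.
C₂ = 2.90·[1 − (8.0952·0.10301 − 9.5238·0.14486)/(-1.4286)] = 2.90·0.61800 = 1.7922 g/L.

1.79 g/L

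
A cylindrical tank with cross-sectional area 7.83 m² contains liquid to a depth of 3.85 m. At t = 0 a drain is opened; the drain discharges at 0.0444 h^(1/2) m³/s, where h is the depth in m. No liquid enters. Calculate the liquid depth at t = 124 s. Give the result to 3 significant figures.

2.59 m

A dh/dt = −Q_out = −0.0444 √h.
This is separable: 2 d(√h)/dt = −0.0444/A, so √h = √h₀ − (0.0444/(2A)) t.
√h = √3.85 − 0.0444·124/(2·7.83) = 1.9621 − 0.35157 = 1.6106.
h = 1.6106² = 2.5939 m.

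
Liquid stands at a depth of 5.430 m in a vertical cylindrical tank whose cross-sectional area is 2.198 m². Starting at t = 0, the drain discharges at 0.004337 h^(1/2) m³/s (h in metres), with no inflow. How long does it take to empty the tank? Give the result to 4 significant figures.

2362 s

A dh/dt = −Q_out = −0.004337 √h.
This is separable: 2 d(√h)/dt = −0.004337/A, so √h = √h₀ − (0.004337/(2A)) t.
Tank is empty when √h = 0: t_empty = 2A√h₀/0.004337.
t_empty = 2·2.198·√5.430/0.004337 = 4.39600·2.33024/0.004337 = 2361.94 s.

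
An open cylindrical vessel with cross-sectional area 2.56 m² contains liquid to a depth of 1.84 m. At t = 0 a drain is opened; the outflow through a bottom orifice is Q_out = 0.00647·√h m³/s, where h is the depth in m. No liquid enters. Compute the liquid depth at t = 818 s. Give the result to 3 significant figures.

0.104 m

A dh/dt = −Q_out = −0.00647 √h.
∫ h^(−1/2) dh = −(0.00647/A) ∫ dt, giving 2√h = 2√h₀ − (0.00647/A) t.
√h = √1.84 − 0.00647·818/(2·2.56) = 1.3565 − 1.0337 = 0.32278.
h = 0.32278² = 0.10419 m.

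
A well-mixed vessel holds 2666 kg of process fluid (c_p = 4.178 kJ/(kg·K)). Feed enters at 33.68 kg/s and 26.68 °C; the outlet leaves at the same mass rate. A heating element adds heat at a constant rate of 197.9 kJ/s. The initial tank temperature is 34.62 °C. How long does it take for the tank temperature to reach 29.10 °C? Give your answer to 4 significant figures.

Unsteady energy balance on the tank contents: M c_p dT/dt = ṁ c_p (T_in − T) + 197.9.
τ = M/ṁ = 79.1568 s; T_ss = T_in + Q̇/(ṁ c_p) = 28.0864 °C.
T(t) = T_ss + (T₀ − T_ss) e^(−t/τ). Set T = 29.10:
e^(−t/τ) = (29.10 − 28.0864)/(34.62 − 28.0864) = 0.155138
t = −79.1568 · ln(0.155138) = 147.504 s.

147.5 s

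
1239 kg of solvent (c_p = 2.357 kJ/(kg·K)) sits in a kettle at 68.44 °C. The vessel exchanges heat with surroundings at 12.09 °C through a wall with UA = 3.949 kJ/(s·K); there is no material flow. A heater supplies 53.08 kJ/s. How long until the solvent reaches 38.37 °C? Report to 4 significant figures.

M c_p dT/dt = −UA(T − T_amb) + Q̇.
τ = M c_p/UA = 739.509 s; T_ss = T_amb + Q̇/UA = 12.09 + 53.08/3.949 = 25.5314 °C.
T(t) = T_ss + (T₀ − T_ss)e^(−t/τ); set T = 38.37:
t = −τ ln[(T − T_ss)/(T₀ − T_ss)] = −739.509 · ln(0.299208) = 892.303 s.

892.3 s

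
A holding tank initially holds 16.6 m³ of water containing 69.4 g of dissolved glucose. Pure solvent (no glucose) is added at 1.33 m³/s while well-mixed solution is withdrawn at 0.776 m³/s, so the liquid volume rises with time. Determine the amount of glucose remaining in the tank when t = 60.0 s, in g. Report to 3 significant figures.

Total volume: dV/dt = Q_in − Q_out = 0.55400 m³/s, so V(t) = 16.6 + 0.55400 t and V(60.0) = 49.840 m³.
Species balance (pure solvent in): dm/dt = −Q_out · m/V(t).
Separate: dm/m = −Q_out dt/V(t) ⇒ ln(m/m₀) = −(Q_out/(Q_in−Q_out)) ln(V/V₀).
m = m₀ (V₀/V)^(Q_out/(Q_in−Q_out)) = 69.4 × (16.6/49.840)^(1.4007) = 14.878 g.

14.9 g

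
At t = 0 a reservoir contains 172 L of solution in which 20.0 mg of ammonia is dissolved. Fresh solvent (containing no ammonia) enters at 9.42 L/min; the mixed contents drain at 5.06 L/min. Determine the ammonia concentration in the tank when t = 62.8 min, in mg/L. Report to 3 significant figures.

Let m(t) be the amount of ammonia. Volume: V(t) = V₀ + (Q_in − Q_out) t = 172 + 4.3600 t; V(62.8) = 445.81 L.
Solute balance: dm/dt = 0 − Q_out C = −Q_out m/V(t).
Separate: dm/m = −Q_out dt/V(t) ⇒ ln(m/m₀) = −(Q_out/(Q_in−Q_out)) ln(V/V₀).
m = m₀ (V₀/V)^(Q_out/(Q_in−Q_out)) = 20.0 × (172/445.81)^(1.1606) = 6.6222 mg.
C = m/V = 6.6222/445.81 = 0.014854 mg/L.

0.0149 mg/L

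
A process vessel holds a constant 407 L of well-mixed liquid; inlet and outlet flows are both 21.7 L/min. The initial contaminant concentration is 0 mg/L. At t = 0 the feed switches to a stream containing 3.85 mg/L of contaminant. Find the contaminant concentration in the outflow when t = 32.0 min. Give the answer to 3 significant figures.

3.15 mg/L

Unsteady species balance (constant V, well mixed): V dC/dt = Q(C_in − C).
Rewrite as dC/dt + C/τ = C_in/τ, τ = V/Q = 18.756 min.
C approaches C_in exponentially: C(t) = C_in + (C₀ − C_in) e^(−t/τ).
C(32.0) = 3.85 + (0 − 3.85)·e^(−32.0/18.756) = 3.85 + (-3.8500)·0.18156 = 3.1510 mg/L.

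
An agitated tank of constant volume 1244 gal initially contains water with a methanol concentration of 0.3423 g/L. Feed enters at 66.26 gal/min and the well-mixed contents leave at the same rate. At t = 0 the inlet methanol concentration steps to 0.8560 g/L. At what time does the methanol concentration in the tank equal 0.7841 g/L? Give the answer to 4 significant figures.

36.92 min

Accumulation = in − out for the solute gives V dC/dt = Q(C_in − C), so τ = V/Q = 18.7745 min.
C(t) = C_in + (C₀ − C_in) e^(−t/τ). Set C = 0.7841 and solve for t:
e^(−t/τ) = (C − C_in)/(C₀ − C_in) = (0.7841 − 0.8560)/(0.3423 − 0.8560) = 0.139965
t = −τ ln(…) = 18.7745 × 1.96636 = 36.9175 min.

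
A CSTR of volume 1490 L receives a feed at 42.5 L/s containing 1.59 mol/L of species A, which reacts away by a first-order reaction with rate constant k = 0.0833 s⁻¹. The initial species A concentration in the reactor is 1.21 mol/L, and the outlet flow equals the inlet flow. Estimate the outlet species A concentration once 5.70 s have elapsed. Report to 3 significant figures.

V dC/dt = Q(C_in − C) − k V C.
dC/dt = (Q/V) C_in − (Q/V + k) C; effective rate a = Q/V + k = 0.028523 + 0.0833 = 0.11182 s⁻¹.
C_ss = Q C_in/(Q + kV) = 0.40557 mol/L; C(t) = C_ss + (C₀ − C_ss) e^(−a t).
C(5.70) = 0.40557 + (0.80443)·e^(−0.11182·5.70) = 0.40557 + (0.80443)·0.52867 = 0.83085 mol/L.

0.831 mol/L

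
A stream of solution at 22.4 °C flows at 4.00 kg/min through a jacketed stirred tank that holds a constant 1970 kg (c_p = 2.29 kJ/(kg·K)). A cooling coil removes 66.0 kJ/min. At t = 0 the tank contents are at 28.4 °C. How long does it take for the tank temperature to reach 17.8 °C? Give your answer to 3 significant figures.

Unsteady energy balance on the tank contents: M c_p dT/dt = ṁ c_p (T_in − T) − 66.0.
τ = M/ṁ = 492.50 min; T_ss = T_in − Q̇/(ṁ c_p) = 15.195 °C.
T(t) = T_ss + (T₀ − T_ss) e^(−t/τ). Set T = 17.8:
e^(−t/τ) = (17.8 − 15.195)/(28.4 − 15.195) = 0.19729
t = −492.50 · ln(0.19729) = 799.37 min.

799 min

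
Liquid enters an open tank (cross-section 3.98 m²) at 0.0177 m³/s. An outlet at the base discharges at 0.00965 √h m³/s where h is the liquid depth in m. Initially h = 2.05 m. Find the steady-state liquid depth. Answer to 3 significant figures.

3.36 m

A dh/dt = Q_in − 0.00965 √h. Steady state requires inflow = outflow:
Q_in = 0.00965 √h_ss ⇒ √h_ss = 0.0177/0.00965 = 1.8342.
h_ss = 1.8342² = 3.3643 m. (Since h₀ = 2.05 m < h_ss, the level will rise toward this value.)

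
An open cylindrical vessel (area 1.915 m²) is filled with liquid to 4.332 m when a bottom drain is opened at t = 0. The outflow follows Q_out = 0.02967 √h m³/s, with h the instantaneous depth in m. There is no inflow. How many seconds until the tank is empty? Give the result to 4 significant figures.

268.7 s

With no inflow, A dh/dt = −0.02967 √h.
This is separable: 2 d(√h)/dt = −0.02967/A, so √h = √h₀ − (0.02967/(2A)) t.
Set h = 0: 2√h₀ = (0.02967/A) t_empty ⇒ t_empty = 2A√h₀/0.02967.
t_empty = 2·1.915·√4.332/0.02967 = 3.83000·2.08135/0.02967 = 268.674 s.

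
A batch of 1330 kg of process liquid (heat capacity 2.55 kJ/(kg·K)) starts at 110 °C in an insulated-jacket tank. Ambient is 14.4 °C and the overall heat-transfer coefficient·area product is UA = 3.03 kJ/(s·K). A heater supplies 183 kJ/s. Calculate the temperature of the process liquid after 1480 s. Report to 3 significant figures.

Lumped-capacitance energy balance: M c_p dT/dt = UA(T_amb − T) + Q̇.
dT/dt = (T_ss − T)/τ with T_ss = T_amb + Q̇/UA = 14.4 + 183/3.03 = 74.796 °C, τ = M c_p/UA = 1330·2.55/3.03 = 1119.3 s.
This is linear first-order; T(t) = T_ss + (T₀ − T_ss) e^(−t/τ).
T(1480) = 74.796 + (35.204)·0.26654 = 84.179 °C.

84.2 °C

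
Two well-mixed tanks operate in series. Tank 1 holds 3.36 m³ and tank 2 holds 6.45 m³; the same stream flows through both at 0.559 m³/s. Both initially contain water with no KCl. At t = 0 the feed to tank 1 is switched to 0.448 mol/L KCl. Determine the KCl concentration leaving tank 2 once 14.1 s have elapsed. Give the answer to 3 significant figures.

Time constants: τᵢ = Vᵢ/Q for each well-mixed tank.
τ₁ = 3.36/0.559 = 6.0107 s; τ₂ = 6.45/0.559 = 11.538 s.
Tank 1: C₁ = C_in(1 − e^(−t/τ₁)). Tank 2 (τ₁ ≠ τ₂): C₂ = C_in[1 − (τ₁ e^(−t/τ₁) − τ₂ e^(−t/τ₂))/(τ₁ − τ₂)].
At t = 14.1: e^(−t/τ₁) = 0.095770, e^(−t/τ₂) = 0.29464.
C₂ = 0.448·[1 − (6.0107·0.095770 − 11.538·0.29464)/(-5.5277)] = 0.448·0.48911 = 0.21912 mol/L.

0.219 mol/L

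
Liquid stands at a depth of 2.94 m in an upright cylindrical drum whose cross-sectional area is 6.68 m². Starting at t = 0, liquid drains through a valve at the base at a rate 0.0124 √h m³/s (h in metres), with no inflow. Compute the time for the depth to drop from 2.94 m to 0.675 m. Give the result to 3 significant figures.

962 s

A dh/dt = −Q_out = −0.0124 √h.
∫ h^(−1/2) dh = −(0.0124/A) ∫ dt, giving 2√h = 2√h₀ − (0.0124/A) t.
t = 2A(√h₀ − √h)/0.0124 = 2·6.68·(√2.94 − √0.675)/0.0124
  = 13.360 × (1.7146 − 0.82158) / 0.0124 = 962.20 s.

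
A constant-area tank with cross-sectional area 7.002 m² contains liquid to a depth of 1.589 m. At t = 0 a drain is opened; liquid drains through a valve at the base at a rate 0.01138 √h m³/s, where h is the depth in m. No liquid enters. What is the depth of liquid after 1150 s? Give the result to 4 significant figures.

0.1063 m

A dh/dt = −Q_out = −0.01138 √h.
Separate and integrate: 2(√h − √h₀) = −(0.01138/A) t.
√h = √1.589 − 0.01138·1150/(2·7.002) = 1.26056 − 0.934519 = 0.326037.
h = 0.326037² = 0.106300 m.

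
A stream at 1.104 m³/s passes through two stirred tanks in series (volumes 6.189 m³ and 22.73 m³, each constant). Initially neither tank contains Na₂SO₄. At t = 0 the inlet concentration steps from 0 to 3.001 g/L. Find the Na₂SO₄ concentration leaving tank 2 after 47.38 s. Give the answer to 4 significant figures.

Species balance on tank i: dCᵢ/dt = (Cᵢ₋₁ − Cᵢ)/τᵢ with τᵢ = Vᵢ/Q.
τ₁ = 6.189/1.104 = 5.60598 s; τ₂ = 22.73/1.104 = 20.5888 s.
Solving the cascade with C₁(0)=C₂(0)=0 gives C₂(t) = C_in[1 − (τ₁ e^(−t/τ₁) − τ₂ e^(−t/τ₂))/(τ₁ − τ₂)].
At t = 47.38: e^(−t/τ₁) = 0.000213539, e^(−t/τ₂) = 0.100133.
C₂ = 3.001·[1 − (5.60598·0.000213539 − 20.5888·0.100133)/(-14.9828)] = 3.001·0.862481 = 2.58831 g/L.

2.588 g/L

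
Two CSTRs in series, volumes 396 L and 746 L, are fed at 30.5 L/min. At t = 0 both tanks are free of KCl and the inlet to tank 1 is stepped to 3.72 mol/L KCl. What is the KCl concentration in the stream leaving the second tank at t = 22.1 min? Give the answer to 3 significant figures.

Each tank obeys Vᵢ dCᵢ/dt = Q(Cᵢ₋₁ − Cᵢ), so τᵢ = Vᵢ/Q.
τ₁ = 396/30.5 = 12.984 min; τ₂ = 746/30.5 = 24.459 min.
Tank 1: C₁ = C_in(1 − e^(−t/τ₁)). Tank 2 (τ₁ ≠ τ₂): C₂ = C_in[1 − (τ₁ e^(−t/τ₁) − τ₂ e^(−t/τ₂))/(τ₁ − τ₂)].
At t = 22.1: e^(−t/τ₁) = 0.18229, e^(−t/τ₂) = 0.40513.
C₂ = 3.72·[1 − (12.984·0.18229 − 24.459·0.40513)/(-11.475)] = 3.72·0.34275 = 1.2750 mol/L.

1.28 mol/L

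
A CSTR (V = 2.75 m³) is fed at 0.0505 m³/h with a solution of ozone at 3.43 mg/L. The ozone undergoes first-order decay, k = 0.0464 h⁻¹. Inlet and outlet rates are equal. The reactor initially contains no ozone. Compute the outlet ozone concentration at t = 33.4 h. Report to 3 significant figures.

V dC/dt = Q(C_in − C) − k V C.
This is linear with rate a = Q/V + k = 0.064764 h⁻¹.
C_ss = Q C_in/(Q + kV) = 0.97257 mg/L; C(t) = C_ss + (C₀ − C_ss) e^(−a t).
C(33.4) = 0.97257 + (-0.97257)·e^(−0.064764·33.4) = 0.97257 + (-0.97257)·0.11497 = 0.86076 mg/L.

0.861 mg/L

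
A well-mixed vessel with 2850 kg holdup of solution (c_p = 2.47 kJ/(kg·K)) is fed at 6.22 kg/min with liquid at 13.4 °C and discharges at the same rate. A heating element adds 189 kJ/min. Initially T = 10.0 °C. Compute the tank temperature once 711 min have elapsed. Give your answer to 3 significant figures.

M c_p dT/dt = ṁ c_p (T_in − T) + Q̇.
τ = M/ṁ = 458.20 min; T_ss = T_in + Q̇/(ṁ c_p) = 13.4 + 189/(6.22·2.47) = 25.702 °C.
Solution: T(t) = T_ss + (T₀ − T_ss) e^(−t/τ).
T(711) = 25.702 + (-15.702)·e^(−711/458.20) = 25.702 + (-15.702)·0.21188 = 22.375 °C.

22.4 °C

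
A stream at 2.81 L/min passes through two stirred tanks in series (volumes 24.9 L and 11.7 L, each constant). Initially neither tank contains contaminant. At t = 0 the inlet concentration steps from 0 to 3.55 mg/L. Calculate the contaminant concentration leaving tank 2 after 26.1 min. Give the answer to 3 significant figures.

Time constants: τᵢ = Vᵢ/Q for each well-mixed tank.
τ₁ = 24.9/2.81 = 8.8612 min; τ₂ = 11.7/2.81 = 4.1637 min.
Tank 1: C₁ = C_in(1 − e^(−t/τ₁)). Tank 2 (τ₁ ≠ τ₂): C₂ = C_in[1 − (τ₁ e^(−t/τ₁) − τ₂ e^(−t/τ₂))/(τ₁ − τ₂)].
At t = 26.1: e^(−t/τ₁) = 0.052580, e^(−t/τ₂) = 0.0018951.
C₂ = 3.55·[1 − (8.8612·0.052580 − 4.1637·0.0018951)/(4.6975)] = 3.55·0.90250 = 3.2039 mg/L.

3.20 mg/L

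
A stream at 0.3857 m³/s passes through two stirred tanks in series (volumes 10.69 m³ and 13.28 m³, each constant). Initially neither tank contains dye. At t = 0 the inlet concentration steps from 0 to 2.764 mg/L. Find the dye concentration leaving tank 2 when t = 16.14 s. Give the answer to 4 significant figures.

Species balance on tank i: dCᵢ/dt = (Cᵢ₋₁ − Cᵢ)/τᵢ with τᵢ = Vᵢ/Q.
τ₁ = 10.69/0.3857 = 27.7158 s; τ₂ = 13.28/0.3857 = 34.4309 s.
Tank 1: C₁ = C_in(1 − e^(−t/τ₁)). Tank 2 (τ₁ ≠ τ₂): C₂ = C_in[1 − (τ₁ e^(−t/τ₁) − τ₂ e^(−t/τ₂))/(τ₁ − τ₂)].
At t = 16.14: e^(−t/τ₁) = 0.558591, e^(−t/τ₂) = 0.625775.
C₂ = 2.764·[1 − (27.7158·0.558591 − 34.4309·0.625775)/(-6.71506)] = 2.764·0.0969289 = 0.267911 mg/L.

0.2679 mg/L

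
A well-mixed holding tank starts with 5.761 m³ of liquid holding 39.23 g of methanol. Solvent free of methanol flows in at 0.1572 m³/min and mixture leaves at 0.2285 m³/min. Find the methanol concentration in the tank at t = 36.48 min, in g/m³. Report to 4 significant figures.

Let m(t) be the amount of methanol. Volume: V(t) = V₀ + (Q_in − Q_out) t = 5.761 − 0.0713000 t; V(36.48) = 3.15998 m³.
Species balance (pure solvent in): dm/dt = −Q_out · m/V(t).
Separate: dm/m = −Q_out dt/V(t) ⇒ ln(m/m₀) = −(Q_out/(Q_in−Q_out)) ln(V/V₀).
m = m₀ (V₀/V)^(Q_out/(Q_in−Q_out)) = 39.23 × (5.761/3.15998)^(-3.20477) = 5.72492 g.
C = m/V = 5.72492/3.15998 = 1.81170 g/m³.

1.812 g/m³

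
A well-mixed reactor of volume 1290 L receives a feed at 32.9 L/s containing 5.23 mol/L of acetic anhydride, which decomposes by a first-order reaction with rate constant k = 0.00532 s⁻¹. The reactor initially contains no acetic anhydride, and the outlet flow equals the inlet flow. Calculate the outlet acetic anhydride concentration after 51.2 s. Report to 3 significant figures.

V dC/dt = Q(C_in − C) − k V C.
dC/dt = (Q/V) C_in − (Q/V + k) C; effective rate a = Q/V + k = 0.025504 + 0.00532 = 0.030824 s⁻¹.
C_ss = Q C_in/(Q + kV) = 4.3273 mol/L; C(t) = C_ss + (C₀ − C_ss) e^(−a t).
C(51.2) = 4.3273 + (-4.3273)·e^(−0.030824·51.2) = 4.3273 + (-4.3273)·0.20635 = 3.4344 mol/L.

3.43 mol/L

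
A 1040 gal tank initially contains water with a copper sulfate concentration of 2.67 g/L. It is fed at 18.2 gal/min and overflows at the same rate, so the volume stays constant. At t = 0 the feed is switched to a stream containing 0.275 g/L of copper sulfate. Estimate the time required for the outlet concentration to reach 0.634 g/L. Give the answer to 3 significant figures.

Species balance: V dC/dt = Q(C_in − C) ⇒ τ = V/Q = 57.143 min.
C(t) = C_in + (C₀ − C_in) e^(−t/τ). Set C = 0.634 and solve for t:
e^(−t/τ) = (C − C_in)/(C₀ − C_in) = (0.634 − 0.275)/(2.67 − 0.275) = 0.14990
t = −τ ln(…) = 57.143 × 1.8978 = 108.45 min.

108 min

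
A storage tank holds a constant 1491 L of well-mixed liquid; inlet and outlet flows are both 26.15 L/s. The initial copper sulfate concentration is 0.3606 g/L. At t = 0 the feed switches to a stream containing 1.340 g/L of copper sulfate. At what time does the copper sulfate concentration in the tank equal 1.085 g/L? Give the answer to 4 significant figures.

76.73 s

Mass balance on the solute (V constant): V dC/dt = Q(C_in − C), so τ = V/Q = 57.0172 s.
C(t) = C_in + (C₀ − C_in) e^(−t/τ). Set C = 1.085 and solve for t:
e^(−t/τ) = (C − C_in)/(C₀ − C_in) = (1.085 − 1.340)/(0.3606 − 1.340) = 0.260363
t = −τ ln(…) = 57.0172 × 1.34568 = 76.7267 s.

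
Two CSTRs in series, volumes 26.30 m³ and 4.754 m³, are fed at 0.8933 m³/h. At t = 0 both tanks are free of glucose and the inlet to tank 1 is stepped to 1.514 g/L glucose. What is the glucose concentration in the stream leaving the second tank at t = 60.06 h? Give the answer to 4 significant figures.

1.274 g/L

Each tank obeys Vᵢ dCᵢ/dt = Q(Cᵢ₋₁ − Cᵢ), so τᵢ = Vᵢ/Q.
τ₁ = 26.30/0.8933 = 29.4414 h; τ₂ = 4.754/0.8933 = 5.32184 h.
Tank 1: C₁ = C_in(1 − e^(−t/τ₁)). Tank 2 (τ₁ ≠ τ₂): C₂ = C_in[1 − (τ₁ e^(−t/τ₁) − τ₂ e^(−t/τ₂))/(τ₁ − τ₂)].
At t = 60.06: e^(−t/τ₁) = 0.130031, e^(−t/τ₂) = 1.25528e-05.
C₂ = 1.514·[1 − (29.4414·0.130031 − 5.32184·1.25528e-05)/(24.1196)] = 1.514·0.841282 = 1.27370 g/L.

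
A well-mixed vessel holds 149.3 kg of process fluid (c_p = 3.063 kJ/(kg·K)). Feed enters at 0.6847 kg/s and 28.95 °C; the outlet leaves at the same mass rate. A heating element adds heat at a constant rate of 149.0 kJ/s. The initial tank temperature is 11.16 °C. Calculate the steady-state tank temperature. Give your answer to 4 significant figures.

100.0 °C

M c_p dT/dt = ṁ c_p (T_in − T) + Q̇.
At steady state dT/dt = 0 ⇒ T_ss = T_in + Q̇/(ṁ c_p) = 28.95 + 149.0/(0.6847·3.063) = 99.9959 °C.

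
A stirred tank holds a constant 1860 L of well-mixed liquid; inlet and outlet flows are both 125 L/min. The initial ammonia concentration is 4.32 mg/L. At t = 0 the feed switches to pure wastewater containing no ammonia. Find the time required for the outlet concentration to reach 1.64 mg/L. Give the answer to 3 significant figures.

14.4 min

Species balance: V dC/dt = Q(C_in − C) ⇒ τ = V/Q = 14.880 min.
C(t) = C_in + (C₀ − C_in) e^(−t/τ). Set C = 1.64 and solve for t:
e^(−t/τ) = (C − C_in)/(C₀ − C_in) = (1.64 − 0)/(4.32 − 0) = 0.37963
t = −τ ln(…) = 14.880 × 0.96856 = 14.412 min.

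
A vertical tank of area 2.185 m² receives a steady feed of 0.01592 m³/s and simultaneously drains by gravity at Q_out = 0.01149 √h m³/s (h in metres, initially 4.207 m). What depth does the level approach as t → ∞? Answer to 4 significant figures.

Unsteady balance on liquid volume: A dh/dt = Q_in − 0.01149 √h. At steady state dh/dt = 0:
Q_in = 0.01149 √h_ss ⇒ √h_ss = 0.01592/0.01149 = 1.38555.
h_ss = 1.38555² = 1.91976 m. (Since h₀ = 4.207 m > h_ss, the level will fall toward this value.)

1.920 m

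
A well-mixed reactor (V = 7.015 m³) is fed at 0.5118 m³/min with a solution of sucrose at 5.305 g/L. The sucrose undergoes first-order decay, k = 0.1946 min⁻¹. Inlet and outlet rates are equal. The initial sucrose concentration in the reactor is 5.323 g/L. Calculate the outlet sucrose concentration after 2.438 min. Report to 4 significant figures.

3.466 g/L

Species balance: V dC/dt = Q C_in − Q C − k V C.
dC/dt = (Q/V) C_in − (Q/V + k) C; effective rate a = Q/V + k = 0.0729579 + 0.1946 = 0.267558 min⁻¹.
C_ss = Q C_in/(Q + kV) = 1.44657 g/L; C(t) = C_ss + (C₀ − C_ss) e^(−a t).
C(2.438) = 1.44657 + (3.87643)·e^(−0.267558·2.438) = 1.44657 + (3.87643)·0.520843 = 3.46558 g/L.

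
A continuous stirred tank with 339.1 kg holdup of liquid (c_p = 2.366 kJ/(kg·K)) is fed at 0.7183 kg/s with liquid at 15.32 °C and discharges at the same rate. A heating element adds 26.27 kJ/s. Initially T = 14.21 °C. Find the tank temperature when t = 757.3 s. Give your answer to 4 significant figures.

M c_p dT/dt = ṁ c_p (T_in − T) + Q̇.
τ = M/ṁ = 472.087 s; T_ss = T_in + Q̇/(ṁ c_p) = 15.32 + 26.27/(0.7183·2.366) = 30.7775 °C.
This is linear first-order; T(t) = T_ss + (T₀ − T_ss) e^(−t/τ).
T(757.3) = 30.7775 + (-16.5675)·e^(−757.3/472.087) = 30.7775 + (-16.5675)·0.201060 = 27.4465 °C.

27.45 °C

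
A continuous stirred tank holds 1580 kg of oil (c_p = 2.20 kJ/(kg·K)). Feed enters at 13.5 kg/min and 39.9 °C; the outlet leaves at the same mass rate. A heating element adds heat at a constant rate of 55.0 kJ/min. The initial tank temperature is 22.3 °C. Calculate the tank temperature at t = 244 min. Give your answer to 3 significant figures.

Unsteady energy balance on the tank contents: M c_p dT/dt = ṁ c_p (T_in − T) + 55.0.
Rearrange: dT/dt = (T_ss − T)/τ with τ = M/ṁ = 117.04 min and T_ss = T_in + Q̇/(ṁ c_p) = 41.752 °C.
This is linear first-order; T(t) = T_ss + (T₀ − T_ss) e^(−t/τ).
T(244) = 41.752 + (-19.452)·e^(−244/117.04) = 41.752 + (-19.452)·0.12433 = 39.333 °C.

39.3 °C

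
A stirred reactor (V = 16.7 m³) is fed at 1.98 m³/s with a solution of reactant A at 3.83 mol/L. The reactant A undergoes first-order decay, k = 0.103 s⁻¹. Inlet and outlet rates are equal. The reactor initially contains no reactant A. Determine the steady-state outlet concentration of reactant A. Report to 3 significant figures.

Species balance: V dC/dt = Q C_in − Q C − k V C.
At steady state: 0 = Q C_in − (Q + kV) C_ss, so C_ss = Q C_in/(Q + kV).
C_ss = 1.98·3.83/(1.98 + 0.103·16.7) = 7.5834/3.7001 = 2.0495 mol/L.

2.05 mol/L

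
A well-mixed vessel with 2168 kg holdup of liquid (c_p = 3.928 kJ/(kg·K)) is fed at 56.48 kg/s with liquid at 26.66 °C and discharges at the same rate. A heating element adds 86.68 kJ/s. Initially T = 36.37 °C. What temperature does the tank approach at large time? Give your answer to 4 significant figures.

27.05 °C

Energy balance: M c_p dT/dt = ṁ c_p (T_in − T) + 86.68.
At steady state dT/dt = 0 ⇒ T_ss = T_in + Q̇/(ṁ c_p) = 26.66 + 86.68/(56.48·3.928) = 27.0507 °C.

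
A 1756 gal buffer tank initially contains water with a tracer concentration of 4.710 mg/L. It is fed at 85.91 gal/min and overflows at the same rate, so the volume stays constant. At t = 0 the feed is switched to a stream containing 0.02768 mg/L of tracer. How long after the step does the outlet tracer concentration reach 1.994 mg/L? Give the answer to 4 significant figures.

17.73 min

Species balance: V dC/dt = Q(C_in − C) ⇒ τ = V/Q = 20.4400 min.
C(t) = C_in + (C₀ − C_in) e^(−t/τ). Set C = 1.994 and solve for t:
e^(−t/τ) = (C − C_in)/(C₀ − C_in) = (1.994 − 0.02768)/(4.710 − 0.02768) = 0.419946
t = −τ ln(…) = 20.4400 × 0.867630 = 17.7344 min.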